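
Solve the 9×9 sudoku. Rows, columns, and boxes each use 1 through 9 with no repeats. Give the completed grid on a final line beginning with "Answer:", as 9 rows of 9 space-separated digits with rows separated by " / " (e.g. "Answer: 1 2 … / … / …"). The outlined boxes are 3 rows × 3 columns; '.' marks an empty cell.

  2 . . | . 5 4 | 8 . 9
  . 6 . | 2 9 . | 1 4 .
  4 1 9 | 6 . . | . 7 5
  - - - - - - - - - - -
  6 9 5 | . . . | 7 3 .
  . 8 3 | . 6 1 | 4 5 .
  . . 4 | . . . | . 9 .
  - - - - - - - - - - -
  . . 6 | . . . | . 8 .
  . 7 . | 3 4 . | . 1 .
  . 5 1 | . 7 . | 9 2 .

Step 1. [r6c2∈{2}] only 2 remains possible at r6c2, so r6c2=2.
Step 2. [r2c9∈{3}] r2c9 is down to just 3 ⇒ r2c9=3.
Step 3. [r9c4∈{8}] nothing but 8 survives at r9c4 ⇒ r9c4=8.
Step 4. [r8c9∈{6}] r8c9 is down to just 6, so r8c9=6.
Step 5. [r1c3∈{7}] r1c3 is down to just 7. So r1c3=7.
Step 6. [r2c3∈{8}] r2c3's peers cover all but 8 ⇒ r2c3=8.
Step 7. [r4c9∈{1,2,8}] r4c9 is the only open cell in row 4 admitting 1, so r4c9=1.
Step 8. [r7c7∈{3,5}] r7c7 is the only open cell in col 7 admitting 3 ⇒ r7c7=3.
Step 9. [r7c1∈{9}] r7c1's peers cover all but 9, so r7c1=9.
Step 10. [r8c6∈{2,5,9}] r8c6 is the only open cell in row 8 admitting 9. So r8c6=9.
Step 11. [r7c5∈{1,2}] in col 5, 1 fits only at r7c5 ⇒ r7c5=1.
Step 12. [r7c6∈{2,5}] row 7 places 2 nowhere but r7c6, so r7c6=2.
Step 13. [r6c6∈{3,5,7,8}] 5 has one home in col 6: r6c6 ⇒ r6c6=5.
Step 14. [r4c6∈{8}] only 8 remains possible at r4c6 ⇒ r4c6=8.
Step 15. [r6c4∈{7}] r6c4 is down to just 7 ⇒ r6c4=7.
Step 16. [r3c5∈{3,8}] 8 has one home in row 3: r3c5 ⇒ r3c5=8.
Step 17. [r7c2∈{4}] r7c2 has the single candidate 4, so r7c2=4.
Step 18. [r8c7∈{5}] r8c7 has the single candidate 5 ⇒ r8c7=5.
Step 19. [r9c9∈{4}] r9c9 is down to just 4 ⇒ r9c9=4.
Step 20. [r6c9∈{8}] only 8 remains possible at r6c9 ⇒ r6c9=8.
Step 21. [r6c5∈{3}] nothing but 3 survives at r6c5. So r6c5=3.
Step 22. [r6c7∈{6}] nothing but 6 survives at r6c7, so r6c7=6.
Step 23. [r2c1∈{5}] r2c1 is down to just 5, so r2c1=5.
Step 24. [r9c6∈{6}] r9c6's peers cover all but 6 ⇒ r9c6=6.
Step 25. [r7c4∈{5}] r7c4 is down to just 5. So r7c4=5.
Step 26. [r5c9∈{2}] r5c9 is down to just 2. So r5c9=2.
Step 27. [r4c5∈{2}] r4c5 is down to just 2, so r4c5=2.
Step 28. [r9c1∈{3}] r9c1 has the single candidate 3, so r9c1=3.
Step 29. [r5c4∈{9}] nothing but 9 survives at r5c4, so r5c4=9.
Step 30. [r3c7∈{2}] r3c7 has the single candidate 2. So r3c7=2.
Step 31. [r8c3∈{2}] r8c3 has the single candidate 2. So r8c3=2.
Step 32. [r4c4∈{4}] nothing but 4 survives at r4c4. So r4c4=4.
Step 33. [r3c6∈{3}] r3c6 is down to just 3 ⇒ r3c6=3.
Step 34. [r1c4∈{1}] r1c4's peers cover all but 1. So r1c4=1.
Step 35. [r1c8∈{6}] r1c8 has the single candidate 6 ⇒ r1c8=6.
Step 36. [r1c2∈{3}] r1c2 is down to just 3. So r1c2=3.
Step 37. [r8c1∈{8}] r8c1's peers cover all but 8, so r8c1=8.
Step 38. [r2c6∈{7}] r2c6 has the single candidate 7. So r2c6=7.
Step 39. [r7c9∈{7}] r7c9 has the single candidate 7, so r7c9=7.
Step 40. [r5c1∈{7}] r5c1 has the single candidate 7, so r5c1=7.
Step 41. [r6c1∈{1}] only 1 remains possible at r6c1 ⇒ r6c1=1.

Answer: 2 3 7 1 5 4 8 6 9 / 5 6 8 2 9 7 1 4 3 / 4 1 9 6 8 3 2 7 5 / 6 9 5 4 2 8 7 3 1 / 7 8 3 9 6 1 4 5 2 / 1 2 4 7 3 5 6 9 8 / 9 4 6 5 1 2 3 8 7 / 8 7 2 3 4 9 5 1 6 / 3 5 1 8 7 6 9 2 4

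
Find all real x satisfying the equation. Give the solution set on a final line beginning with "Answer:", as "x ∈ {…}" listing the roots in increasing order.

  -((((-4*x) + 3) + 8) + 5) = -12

Step 1. [-((((-4*x) + 3) + 8) + 5) = -12] LHS negated; negate both sides. So neg: (((-4*x) + 3) + 8) + 5 = 12.
Step 2. [(((-4*x) + 3) + 8) + 5 = 12] peel the +5: subtract 5 from each side ⇒ sub: ((-4*x) + 3) + 8 = 7.
Step 3. [((-4*x) + 3) + 8 = 7] subtract 8: x sits inside (… + 8) ⇒ sub: (-4*x) + 3 = -1.
Step 4. [(-4*x) + 3 = -1] the outer +3 inverts by subtracting 3, so sub: -4*x = -4.
Step 5. [-4*x = -4] LHS = -4·(…); ÷-4 both sides ⇒ div: x = 1.

Answer: x ∈ {1}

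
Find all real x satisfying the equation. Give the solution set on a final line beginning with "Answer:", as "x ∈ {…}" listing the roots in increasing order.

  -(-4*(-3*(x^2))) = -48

Step 1. [-(-4*(-3*(x^2))) = -48] leading − — multiply by −1, so neg: -4*(-3*(x^2)) = 48.
Step 2. [-4*(-3*(x^2)) = 48] leading coefficient -4: divide by -4 ⇒ div: -3*(x^2) = -12.
Step 3. [-3*(x^2) = -12] leading coefficient -3: divide by -3. So div: x^2 = 4.
Step 4. [x^2 = 4] √ both sides: 4 ≥ 0 gives two branches, so sqrt: x = 2 or -2.

Answer: x ∈ {-2, 2}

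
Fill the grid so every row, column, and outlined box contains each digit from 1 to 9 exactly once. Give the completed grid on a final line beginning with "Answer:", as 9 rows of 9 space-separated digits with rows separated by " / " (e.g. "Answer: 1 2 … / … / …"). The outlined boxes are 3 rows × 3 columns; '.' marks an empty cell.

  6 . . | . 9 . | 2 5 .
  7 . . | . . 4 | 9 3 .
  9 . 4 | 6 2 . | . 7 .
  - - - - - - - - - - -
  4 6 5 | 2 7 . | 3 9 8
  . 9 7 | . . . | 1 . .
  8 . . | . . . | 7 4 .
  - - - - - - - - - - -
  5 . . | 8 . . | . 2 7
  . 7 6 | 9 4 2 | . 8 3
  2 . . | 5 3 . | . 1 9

Step 1. [r2c4∈{1}] only 1 remains possible at r2c4 ⇒ r2c4=1.
Step 2. [r6c4∈{3}] only 3 remains possible at r6c4 ⇒ r6c4=3.
Step 3. [r5c8∈{6}] only 6 remains possible at r5c8, so r5c8=6.
Step 4. [r6c6∈{1,5,6,9}] r6c6 is the only open cell in row 6 admitting 9, so r6c6=9.
Step 5. [r9c3∈{8}] only 8 remains possible at r9c3. So r9c3=8.
Step 6. [r6c5∈{1,5,6}] r6c5 is the only open cell in row 6 admitting 6, so r6c5=6.
Step 7. [r7c5∈{1}] r7c5's peers cover all but 1. So r7c5=1.
Step 8. [r5c9∈{2,5}] 2 has one home in row 5: r5c9, so r5c9=2.
Step 9. [r7c6∈{6}] r7c6 has the single candidate 6, so r7c6=6.
Step 10. [r3c7∈{8}] r3c7's peers cover all but 8. So r3c7=8.
Step 11. [r3c9∈{1}] nothing but 1 survives at r3c9. So r3c9=1.
Step 12. [r9c2∈{4}] r9c2's peers cover all but 4. So r9c2=4.
Step 13. [r7c2∈{3}] r7c2's peers cover all but 3. So r7c2=3.
Step 14. [r3c6∈{3,5}] 3 has one home in row 3: r3c6, so r3c6=3.
Step 15. [r2c5∈{5,8}] box 2 places 5 nowhere but r2c5, so r2c5=5.
Step 16. [r1c6∈{7,8}] in box 2, 8 fits only at r1c6. So r1c6=8.
Step 17. [r1c2∈{1}] r1c2's peers cover all but 1 ⇒ r1c2=1.
Step 18. [r6c2∈{2}] r6c2 is down to just 2 ⇒ r6c2=2.
Step 19. [r1c3∈{3}] r1c3 is down to just 3 ⇒ r1c3=3.
Step 20. [r7c3∈{9}] nothing but 9 survives at r7c3, so r7c3=9.
Step 21. [r9c7∈{6}] r9c7 is down to just 6 ⇒ r9c7=6.
Step 22. [r2c9∈{6}] only 6 remains possible at r2c9 ⇒ r2c9=6.
Step 23. [r3c2∈{5}] only 5 remains possible at r3c2 ⇒ r3c2=5.
Step 24. [r1c4∈{7}] r1c4 is down to just 7. So r1c4=7.
Step 25. [r5c1∈{3}] r5c1 is down to just 3, so r5c1=3.
Step 26. [r5c4∈{4}] nothing but 4 survives at r5c4 ⇒ r5c4=4.
Step 27. [r8c1∈{1}] only 1 remains possible at r8c1, so r8c1=1.
Step 28. [r6c9∈{5}] only 5 remains possible at r6c9, so r6c9=5.
Step 29. [r9c6∈{7}] nothing but 7 survives at r9c6, so r9c6=7.
Step 30. [r5c5∈{8}] r5c5 has the single candidate 8 ⇒ r5c5=8.
Step 31. [r7c7∈{4}] nothing but 4 survives at r7c7 ⇒ r7c7=4.
Step 32. [r2c3∈{2}] r2c3 is down to just 2 ⇒ r2c3=2.
Step 33. [r4c6∈{1}] r4c6's peers cover all but 1 ⇒ r4c6=1.
Step 34. [r1c9∈{4}] r1c9's peers cover all but 4 ⇒ r1c9=4.
Step 35. [r6c3∈{1}] r6c3 is down to just 1 ⇒ r6c3=1.
Step 36. [r5c6∈{5}] r5c6 has the single candidate 5 ⇒ r5c6=5.
Step 37. [r2c2∈{8}] r2c2 is down to just 8 ⇒ r2c2=8.
Step 38. [r8c7∈{5}] r8c7's peers cover all but 5, so r8c7=5.

Answer: 6 1 3 7 9 8 2 5 4 / 7 8 2 1 5 4 9 3 6 / 9 5 4 6 2 3 8 7 1 / 4 6 5 2 7 1 3 9 8 / 3 9 7 4 8 5 1 6 2 / 8 2 1 3 6 9 7 4 5 / 5 3 9 8 1 6 4 2 7 / 1 7 6 9 4 2 5 8 3 / 2 4 8 5 3 7 6 1 9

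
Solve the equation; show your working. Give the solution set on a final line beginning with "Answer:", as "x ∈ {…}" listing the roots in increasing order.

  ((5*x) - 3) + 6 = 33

Step 1. [((5*x) - 3) + 6 = 33] +6 is outermost — subtract 6 both sides. So sub: (5*x) - 3 = 27.
Step 2. [(5*x) - 3 = 27] peel the -3: add 3 from each side, so sub: 5*x = 30.
Step 3. [5*x = 30] 5 out front; divide by 5. So div: x = 6.

Answer: x ∈ {6}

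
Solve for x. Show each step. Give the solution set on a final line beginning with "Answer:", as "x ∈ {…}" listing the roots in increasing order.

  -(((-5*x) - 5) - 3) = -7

Step 1. [-(((-5*x) - 5) - 3) = -7] leading − — multiply by −1, so neg: ((-5*x) - 5) - 3 = 7.
Step 2. [((-5*x) - 5) - 3 = 7] -3 is outermost — add 3 both sides, so sub: (-5*x) - 5 = 10.
Step 3. [(-5*x) - 5 = 10] -5 divides every term; factor it out. So factor: x + 1 = -2.
Step 4. [x + 1 = -2] +1 is outermost — subtract 1 both sides ⇒ sub: x = -3.

Answer: x ∈ {-3}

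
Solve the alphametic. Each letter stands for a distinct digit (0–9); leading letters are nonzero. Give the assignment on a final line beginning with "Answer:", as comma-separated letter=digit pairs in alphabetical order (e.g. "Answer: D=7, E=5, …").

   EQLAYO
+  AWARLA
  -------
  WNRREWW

Step 1. [col 1: O + A ≡ W (mod 10)] A=2 is one option consistent with column 1 (O + A ≡ W (mod 10), carry-in 0) — take it. So A=2.
Step 2. [col 1: O + A ≡ W (mod 10)] no forcing yet in column 1 (carry-in 0); O=9 is free and consistent — try it. So O=9.
Step 3. [col 1: O + A ≡ W (mod 10)] column 1: given O=9, A=2, carry-in 0, and digits 2,9 already taken and all letters distinct, O+A≡W (mod 10) forces W=1, so W=1.
Step 4. [col 2: Y + L ≡ W (mod 10)] L=3 is one option consistent with column 2 (Y + L ≡ W (mod 10), carry-in 1) — take it ⇒ L=3.
Step 5. [col 2: Y + L ≡ W (mod 10)] column 2 reads Y+L+carry(1)=W with L=3, W=1; with digits 1,2,3,9 already taken and all letters distinct, the only value for Y is 7. So Y=7.
Step 6. [col 3: A + R ≡ E (mod 10)] from column 3 (A=2, carry-in 1, digits 1,2,3,7,9 already taken and all letters distinct): R must equal 5. So R=5.
Step 7. [col 3: A + R ≡ E (mod 10)] from column 3 (A=2, R=5, carry-in 1, digits 1,2,3,5,7,9 already taken and all letters distinct): E must equal 8. So E=8.
Step 8. [col 5: Q + W ≡ R (mod 10)] from column 5 (W=1, R=5, carry-in 0, digits 1,2,3,5,7,8,9 already taken and all letters distinct): Q must equal 4 ⇒ Q=4.
Step 9. [col 6: E + A ≡ N (mod 10)] column 6: given E=8, A=2, carry-in 0, and digits 1,2,3,4,5,7,8,9 already taken and all letters distinct, E+A≡N (mod 10) forces N=0 ⇒ N=0.

Answer: A=2, E=8, L=3, N=0, O=9, Q=4, R=5, W=1, Y=7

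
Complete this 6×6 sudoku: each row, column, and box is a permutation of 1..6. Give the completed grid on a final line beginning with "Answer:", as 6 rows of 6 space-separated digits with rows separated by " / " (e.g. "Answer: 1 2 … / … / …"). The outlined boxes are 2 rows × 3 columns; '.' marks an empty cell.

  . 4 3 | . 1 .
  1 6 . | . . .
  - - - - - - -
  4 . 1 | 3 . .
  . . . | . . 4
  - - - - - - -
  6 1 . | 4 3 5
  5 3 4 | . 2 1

Step 1. [r1c4∈{2,5,6}] in row 1, 5 fits only at r1c4 ⇒ r1c4=5.
Step 2. [r4c3∈{2,5,6}] across col 3, 6 lands solely at r4c3. So r4c3=6.
Step 3. [r2c4∈{2}] r2c4 has the single candidate 2. So r2c4=2.
Step 4. [r4c5∈{5}] nothing but 5 survives at r4c5. So r4c5=5.
Step 5. [r4c2∈{2}] only 2 remains possible at r4c2. So r4c2=2.
Step 6. [r3c6∈{2,6}] r3c6 is the only open cell in row 3 admitting 2. So r3c6=2.
Step 7. [r2c3∈{5}] r2c3's peers cover all but 5 ⇒ r2c3=5.
Step 8. [r2c6∈{3}] r2c6 has the single candidate 3 ⇒ r2c6=3.
Step 9. [r1c6∈{6}] r1c6 has the single candidate 6 ⇒ r1c6=6.
Step 10. [r3c2∈{5}] r3c2 is down to just 5. So r3c2=5.
Step 11. [r3c5∈{6}] r3c5's peers cover all but 6. So r3c5=6.
Step 12. [r4c4∈{1}] r4c4 has the single candidate 1. So r4c4=1.
Step 13. [r1c1∈{2}] r1c1's peers cover all but 2, so r1c1=2.
Step 14. [r5c3∈{2}] r5c3's peers cover all but 2. So r5c3=2.
Step 15. [r6c4∈{6}] r6c4 is down to just 6 ⇒ r6c4=6.
Step 16. [r4c1∈{3}] r4c1 is down to just 3, so r4c1=3.
Step 17. [r2c5∈{4}] r2c5 is down to just 4. So r2c5=4.

Answer: 2 4 3 5 1 6 / 1 6 5 2 4 3 / 4 5 1 3 6 2 / 3 2 6 1 5 4 / 6 1 2 4 3 5 / 5 3 4 6 2 1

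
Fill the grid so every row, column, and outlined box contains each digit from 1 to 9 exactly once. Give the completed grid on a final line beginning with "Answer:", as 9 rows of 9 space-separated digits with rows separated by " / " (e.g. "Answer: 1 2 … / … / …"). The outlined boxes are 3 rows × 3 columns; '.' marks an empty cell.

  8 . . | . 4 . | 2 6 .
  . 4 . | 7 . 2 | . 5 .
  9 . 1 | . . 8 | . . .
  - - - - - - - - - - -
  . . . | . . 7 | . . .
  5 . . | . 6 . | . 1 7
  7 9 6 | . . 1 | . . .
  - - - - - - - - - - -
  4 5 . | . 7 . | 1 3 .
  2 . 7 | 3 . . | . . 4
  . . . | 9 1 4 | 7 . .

Step 1. [r2c3∈{3}] only 3 remains possible at r2c3, so r2c3=3.
Step 2. [r9c3∈{8}] r9c3's peers cover all but 8. So r9c3=8.
Step 3. [r7c4∈{2,6,8}] box 8 places 2 nowhere but r7c4. So r7c4=2.
Step 4. [r7c9∈{6,8,9}] r7c9 is the only open cell in row 7 admitting 8 ⇒ r7c9=8.
Step 5. [r3c9∈{3}] r3c9's peers cover all but 3, so r3c9=3.
Step 6. [r3c5∈{5}] only 5 remains possible at r3c5 ⇒ r3c5=5.
Step 7. [r9c9∈{2,5,6}] 5 has one home in row 9: r9c9. So r9c9=5.
Step 8. [r8c7∈{6,9}] 6 has one home in box 9: r8c7. So r8c7=6.
Step 9. [r2c7∈{8,9}] in row 2, 8 fits only at r2c7. So r2c7=8.
Step 10. [r6c9∈{2}] r6c9 is down to just 2. So r6c9=2.
Step 11. [r4c5∈{2,3,8,9}] 2 has one home in col 5: r4c5 ⇒ r4c5=2.
Step 12. [r3c7∈{4}] r3c7's peers cover all but 4. So r3c7=4.
Step 13. [r5c6∈{3,9}] in box 5, 9 fits only at r5c6 ⇒ r5c6=9.
Step 14. [r4c7∈{3,5,9}] across col 7, 9 lands solely at r4c7. So r4c7=9.
Step 15. [r3c2∈{2,6,7}] 2 has one home in row 3: r3c2, so r3c2=2.
Step 16. [r4c3∈{4}] r4c3 has the single candidate 4. So r4c3=4.
Step 17. [r4c8∈{8}] only 8 remains possible at r4c8 ⇒ r4c8=8.
Step 18. [r6c7∈{3,5}] r6c7 is the only open cell in col 7 admitting 5. So r6c7=5.
Step 19. [r9c2∈{3,6}] col 2 places 6 nowhere but r9c2, so r9c2=6.
Step 20. [r5c4∈{4,8}] across row 5, 4 lands solely at r5c4 ⇒ r5c4=4.
Step 21. [r2c9∈{1,9}] row 2 places 1 nowhere but r2c9, so r2c9=1.
Step 22. [r4c1∈{1,3}] across col 1, 1 lands solely at r4c1. So r4c1=1.
Step 23. [r6c4∈{8}] r6c4 is down to just 8. So r6c4=8.
Step 24. [r5c2∈{3,8}] 8 has one home in row 5: r5c2, so r5c2=8.
Step 25. [r1c6∈{3}] r1c6 is down to just 3. So r1c6=3.
Step 26. [r2c1∈{6}] nothing but 6 survives at r2c1 ⇒ r2c1=6.
Step 27. [r3c4∈{6}] only 6 remains possible at r3c4. So r3c4=6.
Step 28. [r8c8∈{9}] nothing but 9 survives at r8c8 ⇒ r8c8=9.
Step 29. [r1c2∈{7}] r1c2 has the single candidate 7, so r1c2=7.
Step 30. [r1c3∈{5}] only 5 remains possible at r1c3. So r1c3=5.
Step 31. [r8c6∈{5}] r8c6's peers cover all but 5, so r8c6=5.
Step 32. [r4c9∈{6}] nothing but 6 survives at r4c9. So r4c9=6.
Step 33. [r5c7∈{3}] nothing but 3 survives at r5c7, so r5c7=3.
Step 34. [r8c5∈{8}] nothing but 8 survives at r8c5 ⇒ r8c5=8.
Step 35. [r7c6∈{6}] r7c6 is down to just 6 ⇒ r7c6=6.
Step 36. [r7c3∈{9}] r7c3's peers cover all but 9 ⇒ r7c3=9.
Step 37. [r9c8∈{2}] nothing but 2 survives at r9c8. So r9c8=2.
Step 38. [r2c5∈{9}] r2c5 has the single candidate 9. So r2c5=9.
Step 39. [r6c8∈{4}] r6c8 has the single candidate 4, so r6c8=4.
Step 40. [r4c2∈{3}] r4c2 has the single candidate 3 ⇒ r4c2=3.
Step 41. [r1c9∈{9}] nothing but 9 survives at r1c9. So r1c9=9.
Step 42. [r1c4∈{1}] nothing but 1 survives at r1c4, so r1c4=1.
Step 43. [r5c3∈{2}] nothing but 2 survives at r5c3 ⇒ r5c3=2.
Step 44. [r3c8∈{7}] r3c8 has the single candidate 7, so r3c8=7.
Step 45. [r6c5∈{3}] r6c5 is down to just 3. So r6c5=3.
Step 46. [r4c4∈{5}] r4c4 has the single candidate 5. So r4c4=5.
Step 47. [r8c2∈{1}] r8c2 has the single candidate 1. So r8c2=1.
Step 48. [r9c1∈{3}] r9c1 has the single candidate 3, so r9c1=3.

Answer: 8 7 5 1 4 3 2 6 9 / 6 4 3 7 9 2 8 5 1 / 9 2 1 6 5 8 4 7 3 / 1 3 4 5 2 7 9 8 6 / 5 8 2 4 6 9 3 1 7 / 7 9 6 8 3 1 5 4 2 / 4 5 9 2 7 6 1 3 8 / 2 1 7 3 8 5 6 9 4 / 3 6 8 9 1 4 7 2 5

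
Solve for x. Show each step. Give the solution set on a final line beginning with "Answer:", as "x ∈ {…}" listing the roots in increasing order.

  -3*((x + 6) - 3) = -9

Step 1. [-3*((x + 6) - 3) = -9] -3 out front; divide by -3, so div: (x + 6) - 3 = 3.
Step 2. [(x + 6) - 3 = 3] 3 comes off first (add 3), so sub: x + 6 = 6.
Step 3. [x + 6 = 6] subtract 6: x sits inside (… + 6) ⇒ sub: x = 0.

Answer: x ∈ {0}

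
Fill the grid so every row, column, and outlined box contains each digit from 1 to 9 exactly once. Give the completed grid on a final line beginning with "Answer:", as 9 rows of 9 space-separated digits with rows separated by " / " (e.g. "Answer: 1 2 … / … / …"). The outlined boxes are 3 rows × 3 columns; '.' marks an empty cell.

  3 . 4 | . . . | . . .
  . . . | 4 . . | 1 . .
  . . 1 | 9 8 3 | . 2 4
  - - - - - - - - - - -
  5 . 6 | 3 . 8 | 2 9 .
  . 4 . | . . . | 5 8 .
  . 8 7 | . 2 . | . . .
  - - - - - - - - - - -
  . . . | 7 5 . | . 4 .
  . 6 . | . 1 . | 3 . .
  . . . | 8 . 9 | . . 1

Step 1. [r8c4∈{2}] r8c4 is down to just 2 ⇒ r8c4=2.
Step 2. [r7c6∈{6}] only 6 remains possible at r7c6 ⇒ r7c6=6.
Step 3. [r6c1∈{1,9}] across row 6, 9 lands solely at r6c1, so r6c1=9.
Step 4. [r7c9∈{2,8,9}] 2 has one home in col 9: r7c9. So r7c9=2.
Step 5. [r3c2∈{5,7}] in row 3, 5 fits only at r3c2, so r3c2=5.
Step 6. [r4c9∈{7}] r4c9's peers cover all but 7, so r4c9=7.
Step 7. [r6c8∈{1,3,6}] r6c8 is the only open cell in col 8 admitting 1, so r6c8=1.
Step 8. [r2c8∈{3,5,6,7}] in col 8, 3 fits only at r2c8. So r2c8=3.
Step 9. [r5c3∈{2,3}] across box 4, 3 lands solely at r5c3. So r5c3=3.
Step 10. [r5c9∈{6}] nothing but 6 survives at r5c9 ⇒ r5c9=6.
Step 11. [r7c2∈{1,3,9}] r7c2 is the only open cell in row 7 admitting 3. So r7c2=3.
Step 12. [r5c1∈{1,2}] row 5 places 2 nowhere but r5c1. So r5c1=2.
Step 13. [r8c6∈{4}] nothing but 4 survives at r8c6 ⇒ r8c6=4.
Step 14. [r6c6∈{5}] r6c6 has the single candidate 5 ⇒ r6c6=5.
Step 15. [r2c9∈{5,8,9}] row 2 places 5 nowhere but r2c9, so r2c9=5.
Step 16. [r5c4∈{1}] only 1 remains possible at r5c4. So r5c4=1.
Step 17. [r5c6∈{7}] r5c6 is down to just 7 ⇒ r5c6=7.
Step 18. [r2c6∈{2}] r2c6's peers cover all but 2 ⇒ r2c6=2.
Step 19. [r1c2∈{2,7,9}] row 1 places 2 nowhere but r1c2 ⇒ r1c2=2.
Step 20. [r9c2∈{7}] only 7 remains possible at r9c2 ⇒ r9c2=7.
Step 21. [r8c1∈{8}] only 8 remains possible at r8c1 ⇒ r8c1=8.
Step 22. [r7c3∈{9}] nothing but 9 survives at r7c3. So r7c3=9.
Step 23. [r1c7∈{6,7,8,9}] across col 7, 9 lands solely at r1c7. So r1c7=9.
Step 24. [r3c7∈{6,7}] in col 7, 7 fits only at r3c7, so r3c7=7.
Step 25. [r1c8∈{6}] r1c8 has the single candidate 6, so r1c8=6.
Step 26. [r8c3∈{5}] only 5 remains possible at r8c3. So r8c3=5.
Step 27. [r2c5∈{6,7}] 6 has one home in col 5: r2c5. So r2c5=6.
Step 28. [r7c7∈{8}] nothing but 8 survives at r7c7, so r7c7=8.
Step 29. [r1c6∈{1}] r1c6 has the single candidate 1, so r1c6=1.
Step 30. [r7c1∈{1}] r7c1's peers cover all but 1. So r7c1=1.
Step 31. [r8c8∈{7}] r8c8's peers cover all but 7, so r8c8=7.
Step 32. [r2c3∈{8}] r2c3 is down to just 8, so r2c3=8.
Step 33. [r9c5∈{3}] only 3 remains possible at r9c5. So r9c5=3.
Step 34. [r9c7∈{6}] r9c7 has the single candidate 6. So r9c7=6.
Step 35. [r1c9∈{8}] r1c9 has the single candidate 8, so r1c9=8.
Step 36. [r9c8∈{5}] only 5 remains possible at r9c8, so r9c8=5.
Step 37. [r8c9∈{9}] only 9 remains possible at r8c9, so r8c9=9.
Step 38. [r9c3∈{2}] r9c3 is down to just 2 ⇒ r9c3=2.
Step 39. [r4c5∈{4}] only 4 remains possible at r4c5, so r4c5=4.
Step 40. [r6c9∈{3}] r6c9 is down to just 3 ⇒ r6c9=3.
Step 41. [r1c4∈{5}] r1c4's peers cover all but 5, so r1c4=5.
Step 42. [r9c1∈{4}] r9c1 is down to just 4, so r9c1=4.
Step 43. [r5c5∈{9}] only 9 remains possible at r5c5, so r5c5=9.
Step 44. [r2c1∈{7}] r2c1 is down to just 7. So r2c1=7.
Step 45. [r6c7∈{4}] r6c7 is down to just 4 ⇒ r6c7=4.
Step 46. [r1c5∈{7}] r1c5's peers cover all but 7, so r1c5=7.
Step 47. [r6c4∈{6}] only 6 remains possible at r6c4 ⇒ r6c4=6.
Step 48. [r2c2∈{9}] only 9 remains possible at r2c2. So r2c2=9.
Step 49. [r4c2∈{1}] nothing but 1 survives at r4c2, so r4c2=1.
Step 50. [r3c1∈{6}] r3c1's peers cover all but 6, so r3c1=6.

Answer: 3 2 4 5 7 1 9 6 8 / 7 9 8 4 6 2 1 3 5 / 6 5 1 9 8 3 7 2 4 / 5 1 6 3 4 8 2 9 7 / 2 4 3 1 9 7 5 8 6 / 9 8 7 6 2 5 4 1 3 / 1 3 9 7 5 6 8 4 2 / 8 6 5 2 1 4 3 7 9 / 4 7 2 8 3 9 6 5 1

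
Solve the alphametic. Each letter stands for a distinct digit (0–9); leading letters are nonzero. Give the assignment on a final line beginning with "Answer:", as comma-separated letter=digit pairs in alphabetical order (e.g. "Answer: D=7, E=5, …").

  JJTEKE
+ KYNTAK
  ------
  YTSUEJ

Step 1. [col 1: E + K ≡ J (mod 10)] column 1 (E + K ≡ J (mod 10), carry-in 0) doesn't pin J yet; pick J=5 and continue. So J=5.
Step 2. [col 1: E + K ≡ J (mod 10)] E=3 is one option consistent with column 1 (E + K ≡ J (mod 10), carry-in 0) — take it. So E=3.
Step 3. [col 1: E + K ≡ J (mod 10)] column 1 reads E+K+carry(0)=J with E=3, J=5; with digits 3,5 already taken and all letters distinct, the only value for K is 2 ⇒ K=2.
Step 4. [col 2: K + A ≡ E (mod 10)] from column 2 (K=2, E=3, carry-in 0, digits 2,3,5 already taken and all letters distinct): A must equal 1 ⇒ A=1.
Step 5. [col 3: E + T ≡ U (mod 10)] column 3 (E + T ≡ U (mod 10), carry-in 0) doesn't pin T yet; pick T=4 and continue ⇒ T=4.
Step 6. [col 3: E + T ≡ U (mod 10)] column 3 reads E+T+carry(0)=U with E=3, T=4; with digits 1,2,3,4,5 already taken and all letters distinct, the only value for U is 7 ⇒ U=7.
Step 7. [col 4: T + N ≡ S (mod 10)] column 4: given T=4, carry-in 0, and digits 1,2,3,4,5,7 already taken and all letters distinct, T+N≡S (mod 10) forces S=0, so S=0.
Step 8. [col 4: T + N ≡ S (mod 10)] from column 4 (T=4, S=0, carry-in 0, digits 0,1,2,3,4,5,7 already taken and all letters distinct): N must equal 6. So N=6.
Step 9. [col 5: J + Y ≡ T (mod 10)] from column 5 (J=5, T=4, carry-in 1, digits 0,1,2,3,4,5,6,7 already taken and all letters distinct): Y must equal 8, so Y=8.

Answer: A=1, E=3, J=5, K=2, N=6, S=0, T=4, U=7, Y=8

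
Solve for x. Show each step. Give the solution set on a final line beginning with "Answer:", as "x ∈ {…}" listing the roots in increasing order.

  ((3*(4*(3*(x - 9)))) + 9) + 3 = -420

Step 1. [((3*(4*(3*(x - 9)))) + 9) + 3 = -420] +3 is outermost — subtract 3 both sides ⇒ sub: (3*(4*(3*(x - 9)))) + 9 = -423.
Step 2. [(3*(4*(3*(x - 9)))) + 9 = -423] 3 divides every term; factor it out. So factor: (4*(3*(x - 9))) + 3 = -141.
Step 3. [(4*(3*(x - 9))) + 3 = -141] peel the +3: subtract 3 from each side. So sub: 4*(3*(x - 9)) = -144.
Step 4. [4*(3*(x - 9)) = -144] leading coefficient 4: divide by 4. So div: 3*(x - 9) = -36.
Step 5. [3*(x - 9) = -36] leading coefficient 3: divide by 3, so div: x - 9 = -12.
Step 6. [x - 9 = -12] peel the -9: add 9 from each side, so sub: x = -3.

Answer: x ∈ {-3}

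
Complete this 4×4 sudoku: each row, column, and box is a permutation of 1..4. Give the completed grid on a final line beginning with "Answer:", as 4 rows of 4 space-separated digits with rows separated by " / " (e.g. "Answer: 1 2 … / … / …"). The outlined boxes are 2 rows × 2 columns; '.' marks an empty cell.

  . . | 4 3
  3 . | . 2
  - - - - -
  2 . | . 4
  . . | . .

Step 1. [r4c4∈{1}] nothing but 1 survives at r4c4 ⇒ r4c4=1.
Step 2. [r3c2∈{1,3}] in row 3, 1 fits only at r3c2. So r3c2=1.
Step 3. [r4c2∈{3,4}] r4c2 is the only open cell in col 2 admitting 3 ⇒ r4c2=3.
Step 4. [r2c2∈{4}] r2c2's peers cover all but 4. So r2c2=4.
Step 5. [r2c3∈{1}] r2c3's peers cover all but 1. So r2c3=1.
Step 6. [r3c3∈{3}] r3c3 has the single candidate 3 ⇒ r3c3=3.
Step 7. [r4c3∈{2}] nothing but 2 survives at r4c3. So r4c3=2.
Step 8. [r1c2∈{2}] r1c2's peers cover all but 2 ⇒ r1c2=2.
Step 9. [r1c1∈{1}] r1c1 is down to just 1. So r1c1=1.
Step 10. [r4c1∈{4}] only 4 remains possible at r4c1, so r4c1=4.

Answer: 1 2 4 3 / 3 4 1 2 / 2 1 3 4 / 4 3 2 1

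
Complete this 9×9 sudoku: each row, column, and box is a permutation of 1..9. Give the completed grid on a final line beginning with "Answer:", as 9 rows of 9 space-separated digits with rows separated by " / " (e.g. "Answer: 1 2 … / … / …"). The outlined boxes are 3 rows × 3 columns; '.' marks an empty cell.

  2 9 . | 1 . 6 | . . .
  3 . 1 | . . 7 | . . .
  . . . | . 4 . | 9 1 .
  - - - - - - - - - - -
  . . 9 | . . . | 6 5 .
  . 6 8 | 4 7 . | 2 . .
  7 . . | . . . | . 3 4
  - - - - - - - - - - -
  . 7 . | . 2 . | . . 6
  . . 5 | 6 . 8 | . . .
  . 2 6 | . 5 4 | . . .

Step 1. [r5c6∈{1,3,5,9}] row 5 places 3 nowhere but r5c6, so r5c6=3.
Step 2. [r7c7∈{1,3,4,5,8}] 5 has one home in row 7: r7c7, so r7c7=5.
Step 3. [r4c9∈{1,7,8}] across row 4, 7 lands solely at r4c9. So r4c9=7.
Step 4. [r6c7∈{1,8}] 8 has one home in box 6: r6c7, so r6c7=8.
Step 5. [r2c7∈{4}] r2c7 has the single candidate 4, so r2c7=4.
Step 6. [r5c9∈{1,9}] r5c9 is the only open cell in box 6 admitting 1, so r5c9=1.
Step 7. [r9c4∈{3,7,9}] r9c4 is the only open cell in col 4 admitting 7. So r9c4=7.
Step 8. [r1c9∈{3,5,8}] r1c9 is the only open cell in row 1 admitting 5. So r1c9=5.
Step 9. [r7c3∈{3,4}] across col 3, 3 lands solely at r7c3, so r7c3=3.
Step 10. [r7c4∈{9}] r7c4's peers cover all but 9. So r7c4=9.
Step 11. [r3c4∈{2,3,5,8}] across col 4, 3 lands solely at r3c4. So r3c4=3.
Step 12. [r7c6∈{1}] only 1 remains possible at r7c6 ⇒ r7c6=1.
Step 13. [r1c5∈{8}] r1c5 has the single candidate 8, so r1c5=8.
Step 14. [r4c6∈{2}] r4c6 has the single candidate 2, so r4c6=2.
Step 15. [r3c9∈{2,8}] row 3 places 2 nowhere but r3c9, so r3c9=2.
Step 16. [r3c6∈{5}] r3c6 has the single candidate 5, so r3c6=5.
Step 17. [r4c5∈{1}] r4c5's peers cover all but 1. So r4c5=1.
Step 18. [r2c9∈{8}] r2c9 is down to just 8 ⇒ r2c9=8.
Step 19. [r1c8∈{7}] nothing but 7 survives at r1c8 ⇒ r1c8=7.
Step 20. [r4c1∈{4}] r4c1's peers cover all but 4 ⇒ r4c1=4.
Step 21. [r7c1∈{8}] r7c1 has the single candidate 8. So r7c1=8.
Step 22. [r8c7∈{1,3,7}] in row 8, 7 fits only at r8c7, so r8c7=7.
Step 23. [r6c2∈{1,5}] 1 has one home in row 6: r6c2 ⇒ r6c2=1.
Step 24. [r5c8∈{9}] r5c8 is down to just 9, so r5c8=9.
Step 25. [r9c7∈{1,3}] 1 has one home in col 7: r9c7 ⇒ r9c7=1.
Step 26. [r9c1∈{9}] only 9 remains possible at r9c1, so r9c1=9.
Step 27. [r8c2∈{4}] nothing but 4 survives at r8c2 ⇒ r8c2=4.
Step 28. [r9c9∈{3}] nothing but 3 survives at r9c9, so r9c9=3.
Step 29. [r6c5∈{6,9}] across row 6, 6 lands solely at r6c5, so r6c5=6.
Step 30. [r1c7∈{3}] nothing but 3 survives at r1c7 ⇒ r1c7=3.
Step 31. [r6c3∈{2}] r6c3 is down to just 2. So r6c3=2.
Step 32. [r4c4∈{8}] r4c4's peers cover all but 8. So r4c4=8.
Step 33. [r2c4∈{2}] r2c4 has the single candidate 2, so r2c4=2.
Step 34. [r7c8∈{4}] nothing but 4 survives at r7c8, so r7c8=4.
Step 35. [r3c3∈{7}] r3c3 is down to just 7. So r3c3=7.
Step 36. [r2c8∈{6}] r2c8's peers cover all but 6 ⇒ r2c8=6.
Step 37. [r3c1∈{6}] r3c1 has the single candidate 6, so r3c1=6.
Step 38. [r6c4∈{5}] r6c4 is down to just 5 ⇒ r6c4=5.
Step 39. [r8c1∈{1}] r8c1's peers cover all but 1, so r8c1=1.
Step 40. [r2c2∈{5}] r2c2 has the single candidate 5 ⇒ r2c2=5.
Step 41. [r2c5∈{9}] r2c5 is down to just 9, so r2c5=9.
Step 42. [r8c5∈{3}] r8c5 is down to just 3, so r8c5=3.
Step 43. [r3c2∈{8}] r3c2 has the single candidate 8, so r3c2=8.
Step 44. [r8c9∈{9}] r8c9 has the single candidate 9. So r8c9=9.
Step 45. [r4c2∈{3}] only 3 remains possible at r4c2. So r4c2=3.
Step 46. [r8c8∈{2}] only 2 remains possible at r8c8 ⇒ r8c8=2.
Step 47. [r1c3∈{4}] nothing but 4 survives at r1c3, so r1c3=4.
Step 48. [r5c1∈{5}] r5c1's peers cover all but 5 ⇒ r5c1=5.
Step 49. [r9c8∈{8}] r9c8's peers cover all but 8. So r9c8=8.
Step 50. [r6c6∈{9}] r6c6 is down to just 9, so r6c6=9.

Answer: 2 9 4 1 8 6 3 7 5 / 3 5 1 2 9 7 4 6 8 / 6 8 7 3 4 5 9 1 2 / 4 3 9 8 1 2 6 5 7 / 5 6 8 4 7 3 2 9 1 / 7 1 2 5 6 9 8 3 4 / 8 7 3 9 2 1 5 4 6 / 1 4 5 6 3 8 7 2 9 / 9 2 6 7 5 4 1 8 3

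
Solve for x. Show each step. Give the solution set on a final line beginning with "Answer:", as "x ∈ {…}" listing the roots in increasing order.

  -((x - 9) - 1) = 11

Step 1. [-((x - 9) - 1) = 11] flip signs both sides, so neg: (x - 9) - 1 = -11.
Step 2. [(x - 9) - 1 = -11] the outer -1 inverts by adding 1 ⇒ sub: x - 9 = -10.
Step 3. [x - 9 = -10] peel the -9: add 9 from each side. So sub: x = -1.

Answer: x ∈ {-1}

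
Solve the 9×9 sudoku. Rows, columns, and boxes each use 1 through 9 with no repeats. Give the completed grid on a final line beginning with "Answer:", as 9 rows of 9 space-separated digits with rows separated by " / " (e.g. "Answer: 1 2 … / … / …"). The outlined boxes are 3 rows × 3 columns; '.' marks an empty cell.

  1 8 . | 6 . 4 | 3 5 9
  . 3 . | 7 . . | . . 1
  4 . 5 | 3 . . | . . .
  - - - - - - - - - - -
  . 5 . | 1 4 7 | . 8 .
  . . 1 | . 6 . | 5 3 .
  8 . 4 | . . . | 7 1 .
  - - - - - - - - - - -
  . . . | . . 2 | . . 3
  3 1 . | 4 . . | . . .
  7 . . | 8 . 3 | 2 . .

Step 1. [r8c3∈{2,6,8,9}] in row 8, 2 fits only at r8c3 ⇒ r8c3=2.
Step 2. [r8c6∈{5,6,9}] r8c6 is the only open cell in col 6 admitting 6 ⇒ r8c6=6.
Step 3. [r4c7∈{6,9}] across box 6, 9 lands solely at r4c7. So r4c7=9.
Step 4. [r9c5∈{1,5,9}] across row 9, 1 lands solely at r9c5, so r9c5=1.
Step 5. [r8c7∈{8}] r8c7 has the single candidate 8, so r8c7=8.
Step 6. [r3c7∈{6}] r3c7's peers cover all but 6. So r3c7=6.
Step 7. [r3c9∈{2,7,8}] col 9 places 8 nowhere but r3c9. So r3c9=8.
Step 8. [r8c9∈{5,7}] across col 9, 7 lands solely at r8c9. So r8c9=7.
Step 9. [r8c5∈{5,9}] across row 8, 5 lands solely at r8c5, so r8c5=5.
Step 10. [r7c4∈{9}] nothing but 9 survives at r7c4. So r7c4=9.
Step 11. [r5c4∈{2}] r5c4 has the single candidate 2. So r5c4=2.
Step 12. [r5c1∈{9}] r5c1's peers cover all but 9, so r5c1=9.
Step 13. [r2c6∈{5,8,9}] across row 2, 5 lands solely at r2c6, so r2c6=5.
Step 14. [r9c9∈{4,5,6}] row 9 places 5 nowhere but r9c9. So r9c9=5.
Step 15. [r1c5∈{2}] nothing but 2 survives at r1c5. So r1c5=2.
Step 16. [r3c5∈{9}] r3c5's peers cover all but 9, so r3c5=9.
Step 17. [r9c2∈{4,6,9}] across col 2, 9 lands solely at r9c2, so r9c2=9.
Step 18. [r9c3∈{6}] r9c3 has the single candidate 6 ⇒ r9c3=6.
Step 19. [r9c8∈{4}] nothing but 4 survives at r9c8. So r9c8=4.
Step 20. [r6c2∈{2,6}] in col 2, 6 fits only at r6c2 ⇒ r6c2=6.
Step 21. [r3c2∈{2,7}] across col 2, 2 lands solely at r3c2 ⇒ r3c2=2.
Step 22. [r4c1∈{2}] r4c1 is down to just 2, so r4c1=2.
Step 23. [r5c2∈{7}] only 7 remains possible at r5c2, so r5c2=7.
Step 24. [r7c5∈{7}] only 7 remains possible at r7c5 ⇒ r7c5=7.
Step 25. [r2c5∈{8}] r2c5 is down to just 8, so r2c5=8.
Step 26. [r7c8∈{6}] r7c8 is down to just 6, so r7c8=6.
Step 27. [r6c6∈{9}] r6c6 is down to just 9, so r6c6=9.
Step 28. [r8c8∈{9}] r8c8 is down to just 9, so r8c8=9.
Step 29. [r5c6∈{8}] r5c6 is down to just 8 ⇒ r5c6=8.
Step 30. [r6c9∈{2}] r6c9's peers cover all but 2, so r6c9=2.
Step 31. [r7c7∈{1}] nothing but 1 survives at r7c7 ⇒ r7c7=1.
Step 32. [r3c6∈{1}] only 1 remains possible at r3c6. So r3c6=1.
Step 33. [r2c1∈{6}] nothing but 6 survives at r2c1, so r2c1=6.
Step 34. [r6c4∈{5}] r6c4 is down to just 5 ⇒ r6c4=5.
Step 35. [r2c8∈{2}] r2c8's peers cover all but 2, so r2c8=2.
Step 36. [r5c9∈{4}] nothing but 4 survives at r5c9, so r5c9=4.
Step 37. [r3c8∈{7}] r3c8's peers cover all but 7 ⇒ r3c8=7.
Step 38. [r7c2∈{4}] nothing but 4 survives at r7c2. So r7c2=4.
Step 39. [r4c9∈{6}] only 6 remains possible at r4c9, so r4c9=6.
Step 40. [r4c3∈{3}] r4c3 is down to just 3. So r4c3=3.
Step 41. [r7c1∈{5}] r7c1 has the single candidate 5, so r7c1=5.
Step 42. [r2c7∈{4}] only 4 remains possible at r2c7, so r2c7=4.
Step 43. [r2c3∈{9}] only 9 remains possible at r2c3, so r2c3=9.
Step 44. [r7c3∈{8}] only 8 remains possible at r7c3, so r7c3=8.
Step 45. [r6c5∈{3}] r6c5 has the single candidate 3, so r6c5=3.
Step 46. [r1c3∈{7}] r1c3 has the single candidate 7 ⇒ r1c3=7.

Answer: 1 8 7 6 2 4 3 5 9 / 6 3 9 7 8 5 4 2 1 / 4 2 5 3 9 1 6 7 8 / 2 5 3 1 4 7 9 8 6 / 9 7 1 2 6 8 5 3 4 / 8 6 4 5 3 9 7 1 2 / 5 4 8 9 7 2 1 6 3 / 3 1 2 4 5 6 8 9 7 / 7 9 6 8 1 3 2 4 5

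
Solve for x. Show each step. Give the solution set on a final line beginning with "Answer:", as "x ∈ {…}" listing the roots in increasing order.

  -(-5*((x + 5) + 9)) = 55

Step 1. [-(-5*((x + 5) + 9)) = 55] LHS negated; negate both sides. So neg: -5*((x + 5) + 9) = -55.
Step 2. [-5*((x + 5) + 9) = -55] -5·(inner) — divide through by -5 ⇒ div: (x + 5) + 9 = 11.
Step 3. [(x + 5) + 9 = 11] subtract 9: x sits inside (… + 9). So sub: x + 5 = 2.
Step 4. [x + 5 = 2] subtract 5: x sits inside (… + 5), so sub: x = -3.

Answer: x ∈ {-3}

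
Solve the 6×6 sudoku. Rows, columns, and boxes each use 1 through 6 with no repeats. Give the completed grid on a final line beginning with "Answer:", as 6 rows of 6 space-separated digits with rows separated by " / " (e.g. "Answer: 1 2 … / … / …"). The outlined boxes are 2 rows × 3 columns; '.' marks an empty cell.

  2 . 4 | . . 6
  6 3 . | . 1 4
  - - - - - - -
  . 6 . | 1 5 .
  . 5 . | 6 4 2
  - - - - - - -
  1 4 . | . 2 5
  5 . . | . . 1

Step 1. [r5c4∈{3}] r5c4 has the single candidate 3, so r5c4=3.
Step 2. [r6c3∈{2,3,6}] 3 has one home in row 6: r6c3, so r6c3=3.
Step 3. [r2c3∈{5}] nothing but 5 survives at r2c3 ⇒ r2c3=5.
Step 4. [r3c1∈{3,4}] r3c1 is the only open cell in row 3 admitting 4, so r3c1=4.
Step 5. [r6c4∈{4}] nothing but 4 survives at r6c4. So r6c4=4.
Step 6. [r2c4∈{2}] r2c4 is down to just 2. So r2c4=2.
Step 7. [r3c3∈{2}] r3c3's peers cover all but 2 ⇒ r3c3=2.
Step 8. [r4c3∈{1}] r4c3 has the single candidate 1. So r4c3=1.
Step 9. [r3c6∈{3}] r3c6's peers cover all but 3. So r3c6=3.
Step 10. [r1c4∈{5}] r1c4 has the single candidate 5, so r1c4=5.
Step 11. [r5c3∈{6}] r5c3 has the single candidate 6, so r5c3=6.
Step 12. [r1c2∈{1}] nothing but 1 survives at r1c2 ⇒ r1c2=1.
Step 13. [r1c5∈{3}] r1c5 has the single candidate 3. So r1c5=3.
Step 14. [r6c5∈{6}] r6c5 has the single candidate 6, so r6c5=6.
Step 15. [r6c2∈{2}] r6c2's peers cover all but 2 ⇒ r6c2=2.
Step 16. [r4c1∈{3}] r4c1 has the single candidate 3. So r4c1=3.

Answer: 2 1 4 5 3 6 / 6 3 5 2 1 4 / 4 6 2 1 5 3 / 3 5 1 6 4 2 / 1 4 6 3 2 5 / 5 2 3 4 6 1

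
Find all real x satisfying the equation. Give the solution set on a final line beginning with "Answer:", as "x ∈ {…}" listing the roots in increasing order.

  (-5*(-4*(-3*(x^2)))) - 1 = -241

Step 1. [(-5*(-4*(-3*(x^2)))) - 1 = -241] -1 is outermost — add 1 both sides. So sub: -5*(-4*(-3*(x^2))) = -240.
Step 2. [-5*(-4*(-3*(x^2))) = -240] divide by the outer -5, so div: -4*(-3*(x^2)) = 48.
Step 3. [-4*(-3*(x^2)) = 48] leading coefficient -4: divide by -4 ⇒ div: -3*(x^2) = -12.
Step 4. [-3*(x^2) = -12] leading coefficient -3: divide by -3, so div: x^2 = 4.
Step 5. [x^2 = 4] √ both sides: 4 ≥ 0 gives two branches ⇒ sqrt: x = 2 or -2.

Answer: x ∈ {-2, 2}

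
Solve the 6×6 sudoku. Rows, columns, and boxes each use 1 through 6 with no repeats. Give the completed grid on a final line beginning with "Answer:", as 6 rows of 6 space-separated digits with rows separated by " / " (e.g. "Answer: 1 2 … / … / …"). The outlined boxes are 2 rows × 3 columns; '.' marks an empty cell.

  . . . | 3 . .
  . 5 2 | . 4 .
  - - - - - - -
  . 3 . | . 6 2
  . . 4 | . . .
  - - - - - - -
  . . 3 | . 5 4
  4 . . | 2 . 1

Step 1. [r6c2∈{6}] r6c2 is down to just 6. So r6c2=6.
Step 2. [r4c1∈{1,2,5,6}] 6 has one home in row 4: r4c1. So r4c1=6.
Step 3. [r1c1∈{1}] r1c1 has the single candidate 1. So r1c1=1.
Step 4. [r4c5∈{1,3}] in col 5, 1 fits only at r4c5, so r4c5=1.
Step 5. [r1c6∈{5,6}] row 1 places 5 nowhere but r1c6 ⇒ r1c6=5.
Step 6. [r3c1∈{5}] nothing but 5 survives at r3c1, so r3c1=5.
Step 7. [r5c1∈{2}] r5c1's peers cover all but 2. So r5c1=2.
Step 8. [r5c4∈{6}] r5c4 has the single candidate 6 ⇒ r5c4=6.
Step 9. [r2c4∈{1}] only 1 remains possible at r2c4 ⇒ r2c4=1.
Step 10. [r6c3∈{5}] r6c3's peers cover all but 5, so r6c3=5.
Step 11. [r3c3∈{1}] only 1 remains possible at r3c3. So r3c3=1.
Step 12. [r1c2∈{4}] r1c2's peers cover all but 4 ⇒ r1c2=4.
Step 13. [r3c4∈{4}] only 4 remains possible at r3c4. So r3c4=4.
Step 14. [r5c2∈{1}] r5c2's peers cover all but 1, so r5c2=1.
Step 15. [r4c4∈{5}] nothing but 5 survives at r4c4, so r4c4=5.
Step 16. [r6c5∈{3}] nothing but 3 survives at r6c5, so r6c5=3.
Step 17. [r2c6∈{6}] nothing but 6 survives at r2c6 ⇒ r2c6=6.
Step 18. [r1c3∈{6}] r1c3 has the single candidate 6 ⇒ r1c3=6.
Step 19. [r4c6∈{3}] r4c6's peers cover all but 3 ⇒ r4c6=3.
Step 20. [r1c5∈{2}] nothing but 2 survives at r1c5 ⇒ r1c5=2.
Step 21. [r4c2∈{2}] only 2 remains possible at r4c2, so r4c2=2.
Step 22. [r2c1∈{3}] nothing but 3 survives at r2c1. So r2c1=3.

Answer: 1 4 6 3 2 5 / 3 5 2 1 4 6 / 5 3 1 4 6 2 / 6 2 4 5 1 3 / 2 1 3 6 5 4 / 4 6 5 2 3 1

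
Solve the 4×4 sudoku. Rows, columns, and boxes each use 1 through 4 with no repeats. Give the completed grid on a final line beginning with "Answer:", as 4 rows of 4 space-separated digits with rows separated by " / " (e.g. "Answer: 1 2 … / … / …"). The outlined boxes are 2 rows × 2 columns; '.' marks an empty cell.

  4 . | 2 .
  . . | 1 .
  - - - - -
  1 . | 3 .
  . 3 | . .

Step 1. [r2c4∈{3,4}] in row 2, 4 fits only at r2c4. So r2c4=4.
Step 2. [r4c1∈{2}] nothing but 2 survives at r4c1. So r4c1=2.
Step 3. [r3c4∈{2}] only 2 remains possible at r3c4 ⇒ r3c4=2.
Step 4. [r4c4∈{1}] only 1 remains possible at r4c4, so r4c4=1.
Step 5. [r1c2∈{1}] nothing but 1 survives at r1c2 ⇒ r1c2=1.
Step 6. [r4c3∈{4}] r4c3 is down to just 4. So r4c3=4.
Step 7. [r2c2∈{2}] r2c2's peers cover all but 2 ⇒ r2c2=2.
Step 8. [r2c1∈{3}] nothing but 3 survives at r2c1 ⇒ r2c1=3.
Step 9. [r1c4∈{3}] r1c4's peers cover all but 3. So r1c4=3.
Step 10. [r3c2∈{4}] r3c2 is down to just 4. So r3c2=4.

Answer: 4 1 2 3 / 3 2 1 4 / 1 4 3 2 / 2 3 4 1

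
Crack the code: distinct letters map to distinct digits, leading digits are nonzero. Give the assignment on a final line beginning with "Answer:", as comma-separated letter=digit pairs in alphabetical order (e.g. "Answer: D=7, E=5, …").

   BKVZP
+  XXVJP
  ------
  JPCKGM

Step 1. [J] the sum has 6 digits but both addends have 5; that extra leading digit J is the final carry, namely 1 ⇒ J=1.
Step 2. [col 1: P + P ≡ M (mod 10)] several values work for P in column 1 (P + P ≡ M (mod 10), carry-in 0); try P=2 ⇒ P=2.
Step 3. [col 1: P + P ≡ M (mod 10)] from column 1 (P=2, carry-in 0, digits 1,2 already taken and all letters distinct): M must equal 4, so M=4.
Step 4. [col 2: Z + J ≡ G (mod 10)] no forcing yet in column 2 (carry-in 0); Z=9 is free and consistent — try it ⇒ Z=9.
Step 5. [col 2: Z + J ≡ G (mod 10)] in column 2 we have Z+J≡G with carry-in 0; given Z=9, J=1 and digits 1,2,4,9 already taken and all letters distinct, that pins G to 0, so G=0.
Step 6. [col 3: V + V ≡ K (mod 10)] several values work for K in column 3 (V + V ≡ K (mod 10), carry-in 1); try K=7 ⇒ K=7.
Step 7. [col 3: V + V ≡ K (mod 10)] several values work for V in column 3 (V + V ≡ K (mod 10), carry-in 1); try V=8. So V=8.
Step 8. [col 4: K + X ≡ C (mod 10)] from column 4 (K=7, carry-in 1, digits 0,1,2,4,7,8,9 already taken and all letters distinct): C must equal 3 ⇒ C=3.
Step 9. [col 4: K + X ≡ C (mod 10)] column 4: given K=7, C=3, carry-in 1, and digits 0,1,2,3,4,7,8,9 already taken and all letters distinct, K+X≡C (mod 10) forces X=5. So X=5.
Step 10. [col 5: B + X ≡ P (mod 10)] column 5: given X=5, P=2, carry-in 1, and digits 0,1,2,3,4,5,7,8,9 already taken and all letters distinct, B+X≡P (mod 10) forces B=6 ⇒ B=6.

Answer: B=6, C=3, G=0, J=1, K=7, M=4, P=2, V=8, X=5, Z=9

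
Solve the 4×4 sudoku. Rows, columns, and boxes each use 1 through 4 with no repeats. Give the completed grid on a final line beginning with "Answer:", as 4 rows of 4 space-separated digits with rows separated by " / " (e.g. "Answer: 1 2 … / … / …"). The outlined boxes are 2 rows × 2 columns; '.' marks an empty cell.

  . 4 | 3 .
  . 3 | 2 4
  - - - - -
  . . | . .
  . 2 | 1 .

Step 1. [r4c4∈{3}] r4c4's peers cover all but 3. So r4c4=3.
Step 2. [r3c1∈{1,3,4}] in row 3, 3 fits only at r3c1 ⇒ r3c1=3.
Step 3. [r2c1∈{1}] nothing but 1 survives at r2c1. So r2c1=1.
Step 4. [r3c4∈{2}] r3c4's peers cover all but 2, so r3c4=2.
Step 5. [r3c2∈{1}] r3c2 has the single candidate 1 ⇒ r3c2=1.
Step 6. [r3c3∈{4}] nothing but 4 survives at r3c3. So r3c3=4.
Step 7. [r4c1∈{4}] only 4 remains possible at r4c1 ⇒ r4c1=4.
Step 8. [r1c1∈{2}] nothing but 2 survives at r1c1. So r1c1=2.
Step 9. [r1c4∈{1}] r1c4 is down to just 1. So r1c4=1.

Answer: 2 4 3 1 / 1 3 2 4 / 3 1 4 2 / 4 2 1 3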